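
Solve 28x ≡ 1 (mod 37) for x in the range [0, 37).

gcd(37, 28):
  37 = 1×28 + 9
  28 = 3×9 + 1
  9 = 9×1
so gcd(37, 28) = 1.
Back-substitute for Bézout coefficients:
  1 = 28 - 3×9
  ... = 28×(4) + 37×(-3)
So 28×4 ≡ 1 (mod 37), and 4 mod 37 = 4.

4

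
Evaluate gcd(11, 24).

gcd(24, 11) = 1  (24 = 2*11 + 2, 11 = 5*2 + 1, 2 = 2*1).

1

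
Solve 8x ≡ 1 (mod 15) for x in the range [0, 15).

gcd(15, 8) = 1.
By Bézout, 8·(2) + 15·(-1) = 1.
So 8·2 ≡ 1 (mod 15), and 2 mod 15 = 2.

2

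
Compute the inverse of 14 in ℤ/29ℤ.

gcd(29, 14):
  29 = 2×14 + 1
  14 = 14×1
so gcd(29, 14) = 1.
Back-substitute for Bézout coefficients:
  1 = 29 - 2×14
  ... = 14×(-2) + 29×(1)
So 14×-2 ≡ 1 (mod 29), and -2 mod 29 = 27.

27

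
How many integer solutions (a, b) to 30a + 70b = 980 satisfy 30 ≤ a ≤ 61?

4

gcd(70, 30):
  70 = 2*30 + 10
  30 = 3*10
so gcd(70, 30) = 10.
Back-substitute for Bézout coefficients:
  10 = 70 - 2*30
  ... = 30*(-2) + 70*(1)
Scale by 98: particular solution (-196, 98); reduce a mod 7: (0, 14).
General solution: a = 0 + 7t, b = 14 - 3t for integer t.
30 ≤ 0 + 7t ≤ 61 gives t ∈ [5, 8], which is 4 values.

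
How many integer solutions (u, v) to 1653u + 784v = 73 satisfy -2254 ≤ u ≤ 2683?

7

gcd(1653, 784):
  1653 = 2·784 + 85
  784 = 9·85 + 19
  85 = 4·19 + 9
  19 = 2·9 + 1
  9 = 9·1
so gcd(1653, 784) = 1.
Back-substitute for Bézout coefficients:
  1 = 19 - 2·9
  ... = 1653·(-83) + 784·(175)
Scale by 73: particular solution (-6059, 12775); reduce u mod 784: (213, -449).
General solution: u = 213 + 784t, v = -449 - 1653t for integer t.
-2254 ≤ 213 + 784t ≤ 2683 gives t ∈ [-3, 3], which is 7 values.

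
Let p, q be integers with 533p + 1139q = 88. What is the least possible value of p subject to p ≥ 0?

60

gcd(1139, 533):
  1139 = 2*533 + 73
  533 = 7*73 + 22
  73 = 3*22 + 7
  22 = 3*7 + 1
  7 = 7*1
so gcd(1139, 533) = 1.
1 divides 88, so solutions exist.
Back-substitute for Bézout coefficients:
  1 = 22 - 3*7
  ... = 533*(156) + 1139*(-73)
Scale by 88/1 = 88: (p₀, q₀) = (13728, -6424).
General solution: p = 13728 + 1139t, q = -6424 - 533t for integer t.
p ≥ 0: smallest is 13728 mod 1139 = 60 (at t = -12), with q = -28.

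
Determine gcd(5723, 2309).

gcd(5723, 2309):
  5723 = 2·2309 + 1105
  2309 = 2·1105 + 99
  1105 = 11·99 + 16
  99 = 6·16 + 3
  16 = 5·3 + 1
  3 = 3·1
so gcd(5723, 2309) = 1.

1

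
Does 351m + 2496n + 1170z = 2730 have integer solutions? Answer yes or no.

gcd(2496, 351) = 39  (2496 = 7*351 + 39, 351 = 9*39).
gcd(39, 1170) = 39.
39 divides 2730, so integer solutions exist.

yes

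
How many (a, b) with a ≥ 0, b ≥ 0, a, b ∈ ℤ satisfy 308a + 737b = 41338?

gcd(737, 308) = 11.
By Bézout, 308*(12) + 737*(-5) = 11.
One solution: (5, 54).
General: a = 5 + 67t, b = 54 - 28t.
a ≥ 0 ⇒ t ≥ 0; b ≥ 0 ⇒ t ≤ 1. So t ∈ [0, 1]: 2 solutions.

2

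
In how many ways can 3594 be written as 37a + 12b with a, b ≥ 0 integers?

8

gcd(37, 12) = 1.
By Bézout, 37·(1) + 12·(-3) = 1.
One solution: (6, 281).
General: a = 6 + 12t, b = 281 - 37t.
a ≥ 0 ⇒ t ≥ 0; b ≥ 0 ⇒ t ≤ 7. So t ∈ [0, 7]: 8 solutions.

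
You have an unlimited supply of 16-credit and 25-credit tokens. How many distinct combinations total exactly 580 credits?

Need nonnegative integers with 16j + 25k = 580.
gcd(16, 25) = 1, and 16·(11) + 25·(-7) = 1.
So (j₀, k₀) = (6380, -4060); general j = 6380 + 25t, k = -4060 - 16t.
j ≥ 0 ⇒ t ≥ -255; k ≥ 0 ⇒ t ≤ -254. That's 2 values of t.

2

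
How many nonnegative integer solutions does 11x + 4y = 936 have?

gcd(11, 4) = 1.
By Bézout, 11·(-1) + 4·(3) = 1.
One solution: (0, 234).
General: x = 0 + 4t, y = 234 - 11t.
x ≥ 0 ⇒ t ≥ 0; y ≥ 0 ⇒ t ≤ 21. So t ∈ [0, 21]: 22 solutions.

22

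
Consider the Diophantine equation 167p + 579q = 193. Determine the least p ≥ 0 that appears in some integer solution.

gcd(579, 167) = 1.
1 divides 193, so solutions exist.
By Bézout, 167×(-52) + 579×(15) = 1.
Scale by 193/1 = 193: (p₀, q₀) = (-10036, 2895).
General solution: p = -10036 + 579t, q = 2895 - 167t for integer t.
p ≥ 0: smallest is -10036 mod 579 = 386 (at t = 18), with q = -111.

386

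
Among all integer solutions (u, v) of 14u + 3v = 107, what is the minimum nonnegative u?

gcd(14, 3):
  14 = 4·3 + 2
  3 = 1·2 + 1
  2 = 2·1
so gcd(14, 3) = 1.
1 divides 107, so solutions exist.
Back-substitute for Bézout coefficients:
  1 = 3 - 1·2
  ... = 14·(-1) + 3·(5)
Scale by 107/1 = 107: (u₀, v₀) = (-107, 535).
General solution: u = -107 + 3t, v = 535 - 14t for integer t.
u ≥ 0: smallest is -107 mod 3 = 1 (at t = 36), with v = 31.

1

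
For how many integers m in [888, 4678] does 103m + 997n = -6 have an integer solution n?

gcd(997, 103) = 1.
By Bézout, 103*(242) + 997*(-25) = 1.
Particular solution: (542, -56).
General solution: m = 542 + 997t, n = -56 - 103t for integer t.
888 ≤ 542 + 997t ≤ 4678 gives t ∈ [1, 4], which is 4 values.

4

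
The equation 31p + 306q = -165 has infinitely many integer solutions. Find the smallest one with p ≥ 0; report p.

gcd(306, 31) = 1.
1 divides -165, so solutions exist.
By Bézout, 31×(79) + 306×(-8) = 1.
Scale by -165/1 = -165: (p₀, q₀) = (-13035, 1320).
General solution: p = -13035 + 306t, q = 1320 - 31t for integer t.
p ≥ 0: smallest is -13035 mod 306 = 123 (at t = 43), with q = -13.

123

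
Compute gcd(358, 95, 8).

1

gcd(358, 95) = 1.
gcd(1, 8) = 1.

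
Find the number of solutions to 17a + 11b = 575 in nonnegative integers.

3

gcd(17, 11) = 1.
By Bézout, 17*(2) + 11*(-3) = 1.
One solution: (6, 43).
General: a = 6 + 11t, b = 43 - 17t.
a ≥ 0 ⇒ t ≥ 0; b ≥ 0 ⇒ t ≤ 2. So t ∈ [0, 2]: 3 solutions.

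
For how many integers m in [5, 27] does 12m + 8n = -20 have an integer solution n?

gcd(12, 8) = 4.
By Bézout, 12·(1) + 8·(-1) = 4.
Particular solution: (1, -4).
General solution: m = 1 + 2t, n = -4 - 3t for integer t.
5 ≤ 1 + 2t ≤ 27 gives t ∈ [2, 13], which is 12 values.

12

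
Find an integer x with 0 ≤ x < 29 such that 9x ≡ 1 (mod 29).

13

gcd(29, 9):
  29 = 3×9 + 2
  9 = 4×2 + 1
  2 = 2×1
so gcd(29, 9) = 1.
Back-substitute for Bézout coefficients:
  1 = 9 - 4×2
  ... = 9×(13) + 29×(-4)
So 9×13 ≡ 1 (mod 29), and 13 mod 29 = 13.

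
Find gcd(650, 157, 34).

1

gcd(650, 157):
  650 = 4*157 + 22
  157 = 7*22 + 3
  22 = 7*3 + 1
  3 = 3*1
so gcd(650, 157) = 1.
gcd(1, 34) = 1.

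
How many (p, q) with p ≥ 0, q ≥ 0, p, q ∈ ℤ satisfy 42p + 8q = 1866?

gcd(42, 8) = 2  (42 = 5·8 + 2, 8 = 4·2).
Back-substituting, 42·(1) + 8·(-5) = 2.
Scale by 933: one solution is (933, -4665). Reduce p mod 4: (1, 228).
General: p = 1 + 4t, q = 228 - 21t.
p ≥ 0 ⇒ t ≥ 0; q ≥ 0 ⇒ t ≤ 10. So t ∈ [0, 10]: 11 solutions.

11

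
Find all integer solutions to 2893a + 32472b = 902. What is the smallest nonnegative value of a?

1886

gcd(32472, 2893) = 11  (32472 = 11×2893 + 649, 2893 = 4×649 + 297, 649 = 2×297 + 55, 297 = 5×55 + 22, 55 = 2×22 + 11, 22 = 2×11).
11 divides 902, so solutions exist.
Back-substituting, 2893×(-1201) + 32472×(107) = 11.
Scale by 902/11 = 82: (a₀, b₀) = (-98482, 8774).
General solution: a = -98482 + 2952t, b = 8774 - 263t for integer t.
a ≥ 0: smallest is -98482 mod 2952 = 1886 (at t = 34), with b = -168.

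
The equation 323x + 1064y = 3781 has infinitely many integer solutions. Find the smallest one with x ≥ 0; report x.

gcd(1064, 323) = 19.
19 divides 3781, so solutions exist.
By Bézout, 323×(-23) + 1064×(7) = 19.
Scale by 3781/19 = 199: (x₀, y₀) = (-4577, 1393).
General solution: x = -4577 + 56t, y = 1393 - 17t for integer t.
x ≥ 0: smallest is -4577 mod 56 = 15 (at t = 82), with y = -1.

15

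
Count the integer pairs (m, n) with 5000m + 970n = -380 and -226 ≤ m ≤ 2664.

30

gcd(5000, 970) = 10.
By Bézout, 5000·(13) + 970·(-67) = 10.
Particular solution: (88, -454).
General solution: m = 88 + 97t, n = -454 - 500t for integer t.
-226 ≤ 88 + 97t ≤ 2664 gives t ∈ [-3, 26], which is 30 values.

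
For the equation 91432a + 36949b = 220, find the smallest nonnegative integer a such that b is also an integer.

gcd(91432, 36949):
  91432 = 2×36949 + 17534
  36949 = 2×17534 + 1881
  17534 = 9×1881 + 605
  1881 = 3×605 + 66
  605 = 9×66 + 11
  66 = 6×11
so gcd(91432, 36949) = 11.
11 divides 220, so solutions exist.
Back-substitute for Bézout coefficients:
  11 = 605 - 9×66
  ... = 91432×(550) + 36949×(-1361)
Scale by 220/11 = 20: (a₀, b₀) = (11000, -27220).
General solution: a = 11000 + 3359t, b = -27220 - 8312t for integer t.
a ≥ 0: smallest is 11000 mod 3359 = 923 (at t = -3), with b = -2284.

923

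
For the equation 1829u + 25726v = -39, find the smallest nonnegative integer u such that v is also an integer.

gcd(25726, 1829) = 1.
1 divides -39, so solutions exist.
By Bézout, 1829·(6217) + 25726·(-442) = 1.
Scale by -39/1 = -39: (u₀, v₀) = (-242463, 17238).
General solution: u = -242463 + 25726t, v = 17238 - 1829t for integer t.
u ≥ 0: smallest is -242463 mod 25726 = 14797 (at t = 10), with v = -1052.

14797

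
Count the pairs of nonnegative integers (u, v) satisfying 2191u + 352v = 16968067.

22

gcd(2191, 352) = 1  (2191 = 6·352 + 79, 352 = 4·79 + 36, 79 = 2·36 + 7, 36 = 5·7 + 1, 7 = 7·1).
Back-substituting, 2191·(-49) + 352·(305) = 1.
Scale by 16968067: one solution is (-831435283, 5175260435). Reduce u mod 352: (333, 46132).
General: u = 333 + 352t, v = 46132 - 2191t.
u ≥ 0 ⇒ t ≥ 0; v ≥ 0 ⇒ t ≤ 21. So t ∈ [0, 21]: 22 solutions.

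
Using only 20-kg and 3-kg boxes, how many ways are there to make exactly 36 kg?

Need nonnegative integers with 20j + 3k = 36.
gcd(20, 3) = 1, and 20·(-1) + 3·(7) = 1.
So (j₀, k₀) = (-36, 252); general j = -36 + 3t, k = 252 - 20t.
j ≥ 0 ⇒ t ≥ 12; k ≥ 0 ⇒ t ≤ 12. That's 1 value of t.

1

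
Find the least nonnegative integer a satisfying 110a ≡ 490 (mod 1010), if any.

32

gcd(1010, 110) = 10.
10 divides 490, so solutions exist.
By Bézout, 110*(46) + 1010*(-5) = 10.
So 110*(46) ≡ 10 (mod 1010); multiply by 49: a ≡ 2254 (mod 101).
Smallest nonnegative: a = 2254 mod 101 = 32.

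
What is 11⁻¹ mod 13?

gcd(13, 11) = 1  (13 = 1·11 + 2, 11 = 5·2 + 1, 2 = 2·1).
Back-substituting, 11·(6) + 13·(-5) = 1.
So 11·6 ≡ 1 (mod 13), and 6 mod 13 = 6.

6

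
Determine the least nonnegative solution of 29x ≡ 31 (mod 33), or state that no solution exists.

17

gcd(33, 29) = 1  (33 = 1·29 + 4, 29 = 7·4 + 1, 4 = 4·1).
1 divides 31, so solutions exist.
Back-substituting, 29·(8) + 33·(-7) = 1.
So 29·(8) ≡ 1 (mod 33); multiply by 31: x ≡ 248 (mod 33).
Smallest nonnegative: x = 248 mod 33 = 17.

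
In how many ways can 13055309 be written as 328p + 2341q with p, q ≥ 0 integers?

gcd(2341, 328) = 1  (2341 = 7·328 + 45, 328 = 7·45 + 13, 45 = 3·13 + 6, 13 = 2·6 + 1, 6 = 6·1).
Back-substituting, 328·(364) + 2341·(-51) = 1.
Scale by 13055309: one solution is (4752132476, -665820759). Reduce p mod 2341: (798, 5465).
General: p = 798 + 2341t, q = 5465 - 328t.
p ≥ 0 ⇒ t ≥ 0; q ≥ 0 ⇒ t ≤ 16. So t ∈ [0, 16]: 17 solutions.

17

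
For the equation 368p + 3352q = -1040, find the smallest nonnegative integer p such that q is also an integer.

234

gcd(3352, 368):
  3352 = 9*368 + 40
  368 = 9*40 + 8
  40 = 5*8
so gcd(3352, 368) = 8.
8 divides -1040, so solutions exist.
Back-substitute for Bézout coefficients:
  8 = 368 - 9*40
  ... = 368*(82) + 3352*(-9)
Scale by -1040/8 = -130: (p₀, q₀) = (-10660, 1170).
General solution: p = -10660 + 419t, q = 1170 - 46t for integer t.
p ≥ 0: smallest is -10660 mod 419 = 234 (at t = 26), with q = -26.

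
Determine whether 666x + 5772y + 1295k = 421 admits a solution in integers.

gcd(5772, 666) = 222  (5772 = 8*666 + 444, 666 = 1*444 + 222, 444 = 2*222).
gcd(222, 1295) = 37.
37 does not divide 421 (remainder 14), so no integer solutions.

no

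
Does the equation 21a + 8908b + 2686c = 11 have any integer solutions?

gcd(8908, 21) = 1  (8908 = 424·21 + 4, 21 = 5·4 + 1, 4 = 4·1).
gcd(1, 2686) = 1.
1 divides 11, so integer solutions exist.

yes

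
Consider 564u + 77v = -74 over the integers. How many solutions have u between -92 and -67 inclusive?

0

gcd(564, 77) = 1.
By Bézout, 564·(37) + 77·(-271) = 1.
Particular solution: (34, -250).
General solution: u = 34 + 77t, v = -250 - 564t for integer t.
-92 ≤ 34 + 77t ≤ -67 gives t ∈ [-1, -2], which is 0 values.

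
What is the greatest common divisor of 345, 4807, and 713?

23

gcd(4807, 345) = 23  (4807 = 13*345 + 322, 345 = 1*322 + 23, 322 = 14*23).
gcd(23, 713) = 23.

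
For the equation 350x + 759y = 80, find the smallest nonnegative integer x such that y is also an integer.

499

gcd(759, 350) = 1  (759 = 2·350 + 59, 350 = 5·59 + 55, 59 = 1·55 + 4, 55 = 13·4 + 3, 4 = 1·3 + 1, 3 = 3·1).
1 divides 80, so solutions exist.
Back-substituting, 350·(-193) + 759·(89) = 1.
Scale by 80/1 = 80: (x₀, y₀) = (-15440, 7120).
General solution: x = -15440 + 759t, y = 7120 - 350t for integer t.
x ≥ 0: smallest is -15440 mod 759 = 499 (at t = 21), with y = -230.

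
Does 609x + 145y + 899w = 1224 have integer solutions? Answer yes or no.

no

gcd(609, 145) = 29  (609 = 4*145 + 29, 145 = 5*29).
gcd(29, 899) = 29.
29 does not divide 1224 (remainder 6), so no integer solutions.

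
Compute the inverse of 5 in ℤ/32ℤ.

gcd(32, 5) = 1.
By Bézout, 5×(13) + 32×(-2) = 1.
So 5×13 ≡ 1 (mod 32), and 13 mod 32 = 13.

13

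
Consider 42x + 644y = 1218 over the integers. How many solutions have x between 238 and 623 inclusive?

gcd(644, 42):
  644 = 15*42 + 14
  42 = 3*14
so gcd(644, 42) = 14.
Back-substitute for Bézout coefficients:
  14 = 644 - 15*42
  ... = 42*(-15) + 644*(1)
Scale by 87: particular solution (-1305, 87); reduce x mod 46: (29, 0).
General solution: x = 29 + 46t, y = 0 - 3t for integer t.
238 ≤ 29 + 46t ≤ 623 gives t ∈ [5, 12], which is 8 values.

8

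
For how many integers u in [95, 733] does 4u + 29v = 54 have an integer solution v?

22

gcd(29, 4):
  29 = 7×4 + 1
  4 = 4×1
so gcd(29, 4) = 1.
Back-substitute for Bézout coefficients:
  1 = 29 - 7×4
  ... = 4×(-7) + 29×(1)
Scale by 54: particular solution (-378, 54); reduce u mod 29: (28, -2).
General solution: u = 28 + 29t, v = -2 - 4t for integer t.
95 ≤ 28 + 29t ≤ 733 gives t ∈ [3, 24], which is 22 values.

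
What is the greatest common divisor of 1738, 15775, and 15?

gcd(15775, 1738) = 1.
gcd(1, 15) = 1.

1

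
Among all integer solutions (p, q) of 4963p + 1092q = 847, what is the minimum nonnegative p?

73

gcd(4963, 1092) = 7.
7 divides 847, so solutions exist.
By Bézout, 4963*(-11) + 1092*(50) = 7.
Scale by 847/7 = 121: (p₀, q₀) = (-1331, 6050).
General solution: p = -1331 + 156t, q = 6050 - 709t for integer t.
p ≥ 0: smallest is -1331 mod 156 = 73 (at t = 9), with q = -331.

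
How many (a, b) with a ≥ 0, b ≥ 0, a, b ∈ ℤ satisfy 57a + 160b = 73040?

8

gcd(160, 57):
  160 = 2·57 + 46
  57 = 1·46 + 11
  46 = 4·11 + 2
  11 = 5·2 + 1
  2 = 2·1
so gcd(160, 57) = 1.
Back-substitute for Bézout coefficients:
  1 = 11 - 5·2
  ... = 57·(73) + 160·(-26)
Scale by 73040: one solution is (5331920, -1899040). Reduce a mod 160: (80, 428).
General: a = 80 + 160t, b = 428 - 57t.
a ≥ 0 ⇒ t ≥ 0; b ≥ 0 ⇒ t ≤ 7. So t ∈ [0, 7]: 8 solutions.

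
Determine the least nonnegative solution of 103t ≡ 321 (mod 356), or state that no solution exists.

131

gcd(356, 103) = 1.
1 divides 321, so solutions exist.
By Bézout, 103·(159) + 356·(-46) = 1.
So 103·(159) ≡ 1 (mod 356); multiply by 321: t ≡ 51039 (mod 356).
Smallest nonnegative: t = 51039 mod 356 = 131.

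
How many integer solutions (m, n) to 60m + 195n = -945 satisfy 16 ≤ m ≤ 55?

gcd(195, 60):
  195 = 3*60 + 15
  60 = 4*15
so gcd(195, 60) = 15.
Back-substitute for Bézout coefficients:
  15 = 195 - 3*60
  ... = 60*(-3) + 195*(1)
Scale by -63: particular solution (189, -63); reduce m mod 13: (7, -7).
General solution: m = 7 + 13t, n = -7 - 4t for integer t.
16 ≤ 7 + 13t ≤ 55 gives t ∈ [1, 3], which is 3 values.

3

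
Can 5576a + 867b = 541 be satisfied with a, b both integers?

no

gcd(5576, 867) = 17.
17 does not divide 541 (remainder 14), so no integer solutions.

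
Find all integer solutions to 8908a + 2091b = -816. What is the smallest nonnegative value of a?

gcd(8908, 2091):
  8908 = 4·2091 + 544
  2091 = 3·544 + 459
  544 = 1·459 + 85
  459 = 5·85 + 34
  85 = 2·34 + 17
  34 = 2·17
so gcd(8908, 2091) = 17.
17 divides -816, so solutions exist.
Back-substitute for Bézout coefficients:
  17 = 85 - 2·34
  ... = 8908·(50) + 2091·(-213)
Scale by -816/17 = -48: (a₀, b₀) = (-2400, 10224).
General solution: a = -2400 + 123t, b = 10224 - 524t for integer t.
a ≥ 0: smallest is -2400 mod 123 = 60 (at t = 20), with b = -256.

60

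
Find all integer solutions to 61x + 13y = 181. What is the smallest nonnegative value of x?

10

gcd(61, 13):
  61 = 4·13 + 9
  13 = 1·9 + 4
  9 = 2·4 + 1
  4 = 4·1
so gcd(61, 13) = 1.
1 divides 181, so solutions exist.
Back-substitute for Bézout coefficients:
  1 = 9 - 2·4
  ... = 61·(3) + 13·(-14)
Scale by 181/1 = 181: (x₀, y₀) = (543, -2534).
General solution: x = 543 + 13t, y = -2534 - 61t for integer t.
x ≥ 0: smallest is 543 mod 13 = 10 (at t = -41), with y = -33.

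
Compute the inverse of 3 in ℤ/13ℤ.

gcd(13, 3):
  13 = 4·3 + 1
  3 = 3·1
so gcd(13, 3) = 1.
Back-substitute for Bézout coefficients:
  1 = 13 - 4·3
  ... = 3·(-4) + 13·(1)
So 3·-4 ≡ 1 (mod 13), and -4 mod 13 = 9.

9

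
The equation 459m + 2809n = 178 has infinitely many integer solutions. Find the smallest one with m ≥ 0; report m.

gcd(2809, 459) = 1  (2809 = 6·459 + 55, 459 = 8·55 + 19, 55 = 2·19 + 17, 19 = 1·17 + 2, 17 = 8·2 + 1, 2 = 2·1).
1 divides 178, so solutions exist.
Back-substituting, 459·(-1328) + 2809·(217) = 1.
Scale by 178/1 = 178: (m₀, n₀) = (-236384, 38626).
General solution: m = -236384 + 2809t, n = 38626 - 459t for integer t.
m ≥ 0: smallest is -236384 mod 2809 = 2381 (at t = 85), with n = -389.

2381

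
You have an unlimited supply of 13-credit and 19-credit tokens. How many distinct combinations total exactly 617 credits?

3

Need nonnegative integers with 13j + 19k = 617.
gcd(13, 19) = 1, and 13·(3) + 19·(-2) = 1.
So (j₀, k₀) = (1851, -1234); general j = 1851 + 19t, k = -1234 - 13t.
j ≥ 0 ⇒ t ≥ -97; k ≥ 0 ⇒ t ≤ -95. That's 3 values of t.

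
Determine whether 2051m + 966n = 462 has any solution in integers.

yes

gcd(2051, 966):
  2051 = 2*966 + 119
  966 = 8*119 + 14
  119 = 8*14 + 7
  14 = 2*7
so gcd(2051, 966) = 7.
7 divides 462, so integer solutions exist.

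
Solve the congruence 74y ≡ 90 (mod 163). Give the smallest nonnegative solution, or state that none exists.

151

gcd(163, 74) = 1  (163 = 2·74 + 15, 74 = 4·15 + 14, 15 = 1·14 + 1, 14 = 14·1).
1 divides 90, so solutions exist.
Back-substituting, 74·(-11) + 163·(5) = 1.
So 74·(-11) ≡ 1 (mod 163); multiply by 90: y ≡ -990 (mod 163).
Smallest nonnegative: y = -990 mod 163 = 151.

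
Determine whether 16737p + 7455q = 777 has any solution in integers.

yes

gcd(16737, 7455) = 21.
21 divides 777, so integer solutions exist.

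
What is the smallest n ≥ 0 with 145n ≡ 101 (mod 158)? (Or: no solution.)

gcd(158, 145):
  158 = 1*145 + 13
  145 = 11*13 + 2
  13 = 6*2 + 1
  2 = 2*1
so gcd(158, 145) = 1.
1 divides 101, so solutions exist.
Back-substitute for Bézout coefficients:
  1 = 13 - 6*2
  ... = 145*(-73) + 158*(67)
So 145*(-73) ≡ 1 (mod 158); multiply by 101: n ≡ -7373 (mod 158).
Smallest nonnegative: n = -7373 mod 158 = 53.

53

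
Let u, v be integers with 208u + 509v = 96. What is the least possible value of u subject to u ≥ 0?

392

gcd(509, 208):
  509 = 2×208 + 93
  208 = 2×93 + 22
  93 = 4×22 + 5
  22 = 4×5 + 2
  5 = 2×2 + 1
  2 = 2×1
so gcd(509, 208) = 1.
1 divides 96, so solutions exist.
Back-substitute for Bézout coefficients:
  1 = 5 - 2×2
  ... = 208×(-208) + 509×(85)
Scale by 96/1 = 96: (u₀, v₀) = (-19968, 8160).
General solution: u = -19968 + 509t, v = 8160 - 208t for integer t.
u ≥ 0: smallest is -19968 mod 509 = 392 (at t = 40), with v = -160.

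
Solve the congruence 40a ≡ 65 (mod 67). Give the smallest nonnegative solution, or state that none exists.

gcd(67, 40):
  67 = 1*40 + 27
  40 = 1*27 + 13
  27 = 2*13 + 1
  13 = 13*1
so gcd(67, 40) = 1.
1 divides 65, so solutions exist.
Back-substitute for Bézout coefficients:
  1 = 27 - 2*13
  ... = 40*(-5) + 67*(3)
So 40*(-5) ≡ 1 (mod 67); multiply by 65: a ≡ -325 (mod 67).
Smallest nonnegative: a = -325 mod 67 = 10.

10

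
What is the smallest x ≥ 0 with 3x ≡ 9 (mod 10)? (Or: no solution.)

3

gcd(10, 3) = 1.
1 divides 9, so solutions exist.
By Bézout, 3·(-3) + 10·(1) = 1.
So 3·(-3) ≡ 1 (mod 10); multiply by 9: x ≡ -27 (mod 10).
Smallest nonnegative: x = -27 mod 10 = 3.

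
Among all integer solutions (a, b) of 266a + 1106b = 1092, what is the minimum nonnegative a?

gcd(1106, 266):
  1106 = 4*266 + 42
  266 = 6*42 + 14
  42 = 3*14
so gcd(1106, 266) = 14.
14 divides 1092, so solutions exist.
Back-substitute for Bézout coefficients:
  14 = 266 - 6*42
  ... = 266*(25) + 1106*(-6)
Scale by 1092/14 = 78: (a₀, b₀) = (1950, -468).
General solution: a = 1950 + 79t, b = -468 - 19t for integer t.
a ≥ 0: smallest is 1950 mod 79 = 54 (at t = -24), with b = -12.

54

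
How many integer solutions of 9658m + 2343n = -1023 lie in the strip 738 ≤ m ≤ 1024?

gcd(9658, 2343) = 11  (9658 = 4*2343 + 286, 2343 = 8*286 + 55, 286 = 5*55 + 11, 55 = 5*11).
Back-substituting, 9658*(41) + 2343*(-169) = 11.
Scale by -93: particular solution (-3813, 15717); reduce m mod 213: (21, -87).
General solution: m = 21 + 213t, n = -87 - 878t for integer t.
738 ≤ 21 + 213t ≤ 1024 gives t ∈ [4, 4], which is 1 value.

1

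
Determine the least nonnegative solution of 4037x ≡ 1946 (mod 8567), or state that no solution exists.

gcd(8567, 4037):
  8567 = 2*4037 + 493
  4037 = 8*493 + 93
  493 = 5*93 + 28
  93 = 3*28 + 9
  28 = 3*9 + 1
  9 = 9*1
so gcd(8567, 4037) = 1.
1 divides 1946, so solutions exist.
Back-substitute for Bézout coefficients:
  1 = 28 - 3*9
  ... = 4037*(-921) + 8567*(434)
So 4037*(-921) ≡ 1 (mod 8567); multiply by 1946: x ≡ -1792266 (mod 8567).
Smallest nonnegative: x = -1792266 mod 8567 = 6804.

6804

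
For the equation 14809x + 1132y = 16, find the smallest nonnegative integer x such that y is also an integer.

gcd(14809, 1132) = 1.
1 divides 16, so solutions exist.
By Bézout, 14809*(353) + 1132*(-4618) = 1.
Scale by 16/1 = 16: (x₀, y₀) = (5648, -73888).
General solution: x = 5648 + 1132t, y = -73888 - 14809t for integer t.
x ≥ 0: smallest is 5648 mod 1132 = 1120 (at t = -4), with y = -14652.

1120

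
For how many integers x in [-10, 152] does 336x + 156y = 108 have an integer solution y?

gcd(336, 156):
  336 = 2*156 + 24
  156 = 6*24 + 12
  24 = 2*12
so gcd(336, 156) = 12.
Back-substitute for Bézout coefficients:
  12 = 156 - 6*24
  ... = 336*(-6) + 156*(13)
Scale by 9: particular solution (-54, 117); reduce x mod 13: (11, -23).
General solution: x = 11 + 13t, y = -23 - 28t for integer t.
-10 ≤ 11 + 13t ≤ 152 gives t ∈ [-1, 10], which is 12 values.

12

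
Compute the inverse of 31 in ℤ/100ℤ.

71

gcd(100, 31) = 1.
By Bézout, 31·(-29) + 100·(9) = 1.
So 31·-29 ≡ 1 (mod 100), and -29 mod 100 = 71.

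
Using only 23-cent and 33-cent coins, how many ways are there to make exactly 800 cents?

1

Need nonnegative integers with 23j + 33k = 800.
gcd(23, 33) = 1, and 23·(-10) + 33·(7) = 1.
So (j₀, k₀) = (-8000, 5600); general j = -8000 + 33t, k = 5600 - 23t.
j ≥ 0 ⇒ t ≥ 243; k ≥ 0 ⇒ t ≤ 243. That's 1 value of t.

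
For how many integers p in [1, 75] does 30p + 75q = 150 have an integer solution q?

15

gcd(75, 30):
  75 = 2*30 + 15
  30 = 2*15
so gcd(75, 30) = 15.
Back-substitute for Bézout coefficients:
  15 = 75 - 2*30
  ... = 30*(-2) + 75*(1)
Scale by 10: particular solution (-20, 10); reduce p mod 5: (0, 2).
General solution: p = 0 + 5t, q = 2 - 2t for integer t.
1 ≤ 0 + 5t ≤ 75 gives t ∈ [1, 15], which is 15 values.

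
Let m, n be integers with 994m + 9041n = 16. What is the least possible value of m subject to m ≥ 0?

855

gcd(9041, 994):
  9041 = 9·994 + 95
  994 = 10·95 + 44
  95 = 2·44 + 7
  44 = 6·7 + 2
  7 = 3·2 + 1
  2 = 2·1
so gcd(9041, 994) = 1.
1 divides 16, so solutions exist.
Back-substitute for Bézout coefficients:
  1 = 7 - 3·2
  ... = 994·(-3902) + 9041·(429)
Scale by 16/1 = 16: (m₀, n₀) = (-62432, 6864).
General solution: m = -62432 + 9041t, n = 6864 - 994t for integer t.
m ≥ 0: smallest is -62432 mod 9041 = 855 (at t = 7), with n = -94.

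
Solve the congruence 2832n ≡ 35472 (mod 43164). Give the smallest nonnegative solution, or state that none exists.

gcd(43164, 2832) = 12.
12 divides 35472, so solutions exist.
By Bézout, 2832×(-442) + 43164×(29) = 12.
So 2832×(-442) ≡ 12 (mod 43164); multiply by 2956: n ≡ -1306552 (mod 3597).
Smallest nonnegative: n = -1306552 mod 3597 = 2756.

2756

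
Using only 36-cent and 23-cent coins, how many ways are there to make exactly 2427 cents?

Need nonnegative integers with 36j + 23k = 2427.
gcd(36, 23) = 1, and 36·(-7) + 23·(11) = 1.
So (j₀, k₀) = (-16989, 26697); general j = -16989 + 23t, k = 26697 - 36t.
j ≥ 0 ⇒ t ≥ 739; k ≥ 0 ⇒ t ≤ 741. That's 3 values of t.

3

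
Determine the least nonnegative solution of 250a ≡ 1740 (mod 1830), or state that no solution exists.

gcd(1830, 250) = 10.
10 divides 1740, so solutions exist.
By Bézout, 250×(22) + 1830×(-3) = 10.
So 250×(22) ≡ 10 (mod 1830); multiply by 174: a ≡ 3828 (mod 183).
Smallest nonnegative: a = 3828 mod 183 = 168.

168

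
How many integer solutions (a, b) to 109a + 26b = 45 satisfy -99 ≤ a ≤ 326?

gcd(109, 26) = 1.
By Bézout, 109·(-5) + 26·(21) = 1.
Particular solution: (9, -36).
General solution: a = 9 + 26t, b = -36 - 109t for integer t.
-99 ≤ 9 + 26t ≤ 326 gives t ∈ [-4, 12], which is 17 values.

17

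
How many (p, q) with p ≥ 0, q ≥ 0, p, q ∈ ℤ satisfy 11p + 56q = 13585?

23

gcd(56, 11):
  56 = 5*11 + 1
  11 = 11*1
so gcd(56, 11) = 1.
Back-substitute for Bézout coefficients:
  1 = 56 - 5*11
  ... = 11*(-5) + 56*(1)
Scale by 13585: one solution is (-67925, 13585). Reduce p mod 56: (3, 242).
General: p = 3 + 56t, q = 242 - 11t.
p ≥ 0 ⇒ t ≥ 0; q ≥ 0 ⇒ t ≤ 22. So t ∈ [0, 22]: 23 solutions.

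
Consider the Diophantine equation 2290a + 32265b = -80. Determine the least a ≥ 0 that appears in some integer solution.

gcd(32265, 2290):
  32265 = 14×2290 + 205
  2290 = 11×205 + 35
  205 = 5×35 + 30
  35 = 1×30 + 5
  30 = 6×5
so gcd(32265, 2290) = 5.
5 divides -80, so solutions exist.
Back-substitute for Bézout coefficients:
  5 = 35 - 1×30
  ... = 2290×(944) + 32265×(-67)
Scale by -80/5 = -16: (a₀, b₀) = (-15104, 1072).
General solution: a = -15104 + 6453t, b = 1072 - 458t for integer t.
a ≥ 0: smallest is -15104 mod 6453 = 4255 (at t = 3), with b = -302.

4255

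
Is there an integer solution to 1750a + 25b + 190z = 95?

gcd(1750, 25):
  1750 = 70×25
so gcd(1750, 25) = 25.
gcd(25, 190) = 5.
5 divides 95, so integer solutions exist.

yes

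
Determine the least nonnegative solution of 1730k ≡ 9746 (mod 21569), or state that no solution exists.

gcd(21569, 1730):
  21569 = 12*1730 + 809
  1730 = 2*809 + 112
  809 = 7*112 + 25
  112 = 4*25 + 12
  25 = 2*12 + 1
  12 = 12*1
so gcd(21569, 1730) = 1.
1 divides 9746, so solutions exist.
Back-substitute for Bézout coefficients:
  1 = 25 - 2*12
  ... = 1730*(-1733) + 21569*(139)
So 1730*(-1733) ≡ 1 (mod 21569); multiply by 9746: k ≡ -16889818 (mod 21569).
Smallest nonnegative: k = -16889818 mod 21569 = 20278.

20278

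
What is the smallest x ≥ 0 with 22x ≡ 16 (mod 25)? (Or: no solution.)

3

gcd(25, 22) = 1  (25 = 1×22 + 3, 22 = 7×3 + 1, 3 = 3×1).
1 divides 16, so solutions exist.
Back-substituting, 22×(8) + 25×(-7) = 1.
So 22×(8) ≡ 1 (mod 25); multiply by 16: x ≡ 128 (mod 25).
Smallest nonnegative: x = 128 mod 25 = 3.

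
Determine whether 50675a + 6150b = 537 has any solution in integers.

gcd(50675, 6150):
  50675 = 8·6150 + 1475
  6150 = 4·1475 + 250
  1475 = 5·250 + 225
  250 = 1·225 + 25
  225 = 9·25
so gcd(50675, 6150) = 25.
25 does not divide 537 (remainder 12), so no integer solutions.

no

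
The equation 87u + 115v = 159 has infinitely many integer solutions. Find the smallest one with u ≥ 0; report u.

gcd(115, 87):
  115 = 1*87 + 28
  87 = 3*28 + 3
  28 = 9*3 + 1
  3 = 3*1
so gcd(115, 87) = 1.
1 divides 159, so solutions exist.
Back-substitute for Bézout coefficients:
  1 = 28 - 9*3
  ... = 87*(-37) + 115*(28)
Scale by 159/1 = 159: (u₀, v₀) = (-5883, 4452).
General solution: u = -5883 + 115t, v = 4452 - 87t for integer t.
u ≥ 0: smallest is -5883 mod 115 = 97 (at t = 52), with v = -72.

97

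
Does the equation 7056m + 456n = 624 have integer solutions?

gcd(7056, 456) = 24  (7056 = 15*456 + 216, 456 = 2*216 + 24, 216 = 9*24).
24 divides 624, so integer solutions exist.

yes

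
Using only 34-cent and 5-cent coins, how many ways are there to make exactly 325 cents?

2

Need nonnegative integers with 34j + 5k = 325.
gcd(34, 5) = 1, and 34·(-1) + 5·(7) = 1.
So (j₀, k₀) = (-325, 2275); general j = -325 + 5t, k = 2275 - 34t.
j ≥ 0 ⇒ t ≥ 65; k ≥ 0 ⇒ t ≤ 66. That's 2 values of t.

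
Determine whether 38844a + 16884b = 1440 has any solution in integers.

yes

gcd(38844, 16884):
  38844 = 2×16884 + 5076
  16884 = 3×5076 + 1656
  5076 = 3×1656 + 108
  1656 = 15×108 + 36
  108 = 3×36
so gcd(38844, 16884) = 36.
36 divides 1440, so integer solutions exist.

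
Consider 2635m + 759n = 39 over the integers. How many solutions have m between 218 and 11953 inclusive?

gcd(2635, 759) = 1.
By Bézout, 2635*(-53) + 759*(184) = 1.
Particular solution: (210, -729).
General solution: m = 210 + 759t, n = -729 - 2635t for integer t.
218 ≤ 210 + 759t ≤ 11953 gives t ∈ [1, 15], which is 15 values.

15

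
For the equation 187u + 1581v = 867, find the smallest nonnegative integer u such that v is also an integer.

30

gcd(1581, 187):
  1581 = 8·187 + 85
  187 = 2·85 + 17
  85 = 5·17
so gcd(1581, 187) = 17.
17 divides 867, so solutions exist.
Back-substitute for Bézout coefficients:
  17 = 187 - 2·85
  ... = 187·(17) + 1581·(-2)
Scale by 867/17 = 51: (u₀, v₀) = (867, -102).
General solution: u = 867 + 93t, v = -102 - 11t for integer t.
u ≥ 0: smallest is 867 mod 93 = 30 (at t = -9), with v = -3.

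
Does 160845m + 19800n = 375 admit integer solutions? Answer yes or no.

gcd(160845, 19800) = 15  (160845 = 8*19800 + 2445, 19800 = 8*2445 + 240, 2445 = 10*240 + 45, 240 = 5*45 + 15, 45 = 3*15).
15 divides 375, so integer solutions exist.

yes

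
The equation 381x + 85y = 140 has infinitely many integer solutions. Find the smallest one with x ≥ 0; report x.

20

gcd(381, 85):
  381 = 4*85 + 41
  85 = 2*41 + 3
  41 = 13*3 + 2
  3 = 1*2 + 1
  2 = 2*1
so gcd(381, 85) = 1.
1 divides 140, so solutions exist.
Back-substitute for Bézout coefficients:
  1 = 3 - 1*2
  ... = 381*(-29) + 85*(130)
Scale by 140/1 = 140: (x₀, y₀) = (-4060, 18200).
General solution: x = -4060 + 85t, y = 18200 - 381t for integer t.
x ≥ 0: smallest is -4060 mod 85 = 20 (at t = 48), with y = -88.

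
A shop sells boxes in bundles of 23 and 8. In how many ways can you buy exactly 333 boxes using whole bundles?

Need nonnegative integers with 23j + 8k = 333.
gcd(23, 8) = 1, and 23·(-1) + 8·(3) = 1.
So (j₀, k₀) = (-333, 999); general j = -333 + 8t, k = 999 - 23t.
j ≥ 0 ⇒ t ≥ 42; k ≥ 0 ⇒ t ≤ 43. That's 2 values of t.

2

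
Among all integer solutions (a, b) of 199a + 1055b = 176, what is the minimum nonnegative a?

759

gcd(1055, 199):
  1055 = 5×199 + 60
  199 = 3×60 + 19
  60 = 3×19 + 3
  19 = 6×3 + 1
  3 = 3×1
so gcd(1055, 199) = 1.
1 divides 176, so solutions exist.
Back-substitute for Bézout coefficients:
  1 = 19 - 6×3
  ... = 199×(334) + 1055×(-63)
Scale by 176/1 = 176: (a₀, b₀) = (58784, -11088).
General solution: a = 58784 + 1055t, b = -11088 - 199t for integer t.
a ≥ 0: smallest is 58784 mod 1055 = 759 (at t = -55), with b = -143.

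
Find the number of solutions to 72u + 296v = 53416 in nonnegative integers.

gcd(296, 72) = 8  (296 = 4×72 + 8, 72 = 9×8).
Back-substituting, 72×(-4) + 296×(1) = 8.
Scale by 6677: one solution is (-26708, 6677). Reduce u mod 37: (6, 179).
General: u = 6 + 37t, v = 179 - 9t.
u ≥ 0 ⇒ t ≥ 0; v ≥ 0 ⇒ t ≤ 19. So t ∈ [0, 19]: 20 solutions.

20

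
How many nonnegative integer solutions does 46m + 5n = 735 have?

gcd(46, 5):
  46 = 9×5 + 1
  5 = 5×1
so gcd(46, 5) = 1.
Back-substitute for Bézout coefficients:
  1 = 46 - 9×5
  ... = 46×(1) + 5×(-9)
Scale by 735: one solution is (735, -6615). Reduce m mod 5: (0, 147).
General: m = 0 + 5t, n = 147 - 46t.
m ≥ 0 ⇒ t ≥ 0; n ≥ 0 ⇒ t ≤ 3. So t ∈ [0, 3]: 4 solutions.

4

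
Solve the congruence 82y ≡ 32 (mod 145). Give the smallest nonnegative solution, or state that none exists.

gcd(145, 82):
  145 = 1·82 + 63
  82 = 1·63 + 19
  63 = 3·19 + 6
  19 = 3·6 + 1
  6 = 6·1
so gcd(145, 82) = 1.
1 divides 32, so solutions exist.
Back-substitute for Bézout coefficients:
  1 = 19 - 3·6
  ... = 82·(23) + 145·(-13)
So 82·(23) ≡ 1 (mod 145); multiply by 32: y ≡ 736 (mod 145).
Smallest nonnegative: y = 736 mod 145 = 11.

11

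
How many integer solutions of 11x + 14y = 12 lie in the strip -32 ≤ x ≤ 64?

7

gcd(14, 11) = 1  (14 = 1·11 + 3, 11 = 3·3 + 2, 3 = 1·2 + 1, 2 = 2·1).
Back-substituting, 11·(-5) + 14·(4) = 1.
Scale by 12: particular solution (-60, 48); reduce x mod 14: (10, -7).
General solution: x = 10 + 14t, y = -7 - 11t for integer t.
-32 ≤ 10 + 14t ≤ 64 gives t ∈ [-3, 3], which is 7 values.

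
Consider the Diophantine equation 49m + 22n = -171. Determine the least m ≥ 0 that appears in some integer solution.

1

gcd(49, 22) = 1  (49 = 2·22 + 5, 22 = 4·5 + 2, 5 = 2·2 + 1, 2 = 2·1).
1 divides -171, so solutions exist.
Back-substituting, 49·(9) + 22·(-20) = 1.
Scale by -171/1 = -171: (m₀, n₀) = (-1539, 3420).
General solution: m = -1539 + 22t, n = 3420 - 49t for integer t.
m ≥ 0: smallest is -1539 mod 22 = 1 (at t = 70), with n = -10.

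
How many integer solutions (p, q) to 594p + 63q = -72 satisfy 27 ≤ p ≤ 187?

gcd(594, 63) = 9.
By Bézout, 594*(-2) + 63*(19) = 9.
Particular solution: (2, -20).
General solution: p = 2 + 7t, q = -20 - 66t for integer t.
27 ≤ 2 + 7t ≤ 187 gives t ∈ [4, 26], which is 23 values.

23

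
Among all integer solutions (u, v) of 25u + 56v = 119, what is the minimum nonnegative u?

gcd(56, 25) = 1  (56 = 2*25 + 6, 25 = 4*6 + 1, 6 = 6*1).
1 divides 119, so solutions exist.
Back-substituting, 25*(9) + 56*(-4) = 1.
Scale by 119/1 = 119: (u₀, v₀) = (1071, -476).
General solution: u = 1071 + 56t, v = -476 - 25t for integer t.
u ≥ 0: smallest is 1071 mod 56 = 7 (at t = -19), with v = -1.

7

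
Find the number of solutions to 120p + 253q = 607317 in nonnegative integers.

gcd(253, 120) = 1.
By Bézout, 120×(-78) + 253×(37) = 1.
One solution: (235, 2289).
General: p = 235 + 253t, q = 2289 - 120t.
p ≥ 0 ⇒ t ≥ 0; q ≥ 0 ⇒ t ≤ 19. So t ∈ [0, 19]: 20 solutions.

20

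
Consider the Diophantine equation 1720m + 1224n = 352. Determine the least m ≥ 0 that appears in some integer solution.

gcd(1720, 1224):
  1720 = 1*1224 + 496
  1224 = 2*496 + 232
  496 = 2*232 + 32
  232 = 7*32 + 8
  32 = 4*8
so gcd(1720, 1224) = 8.
8 divides 352, so solutions exist.
Back-substitute for Bézout coefficients:
  8 = 232 - 7*32
  ... = 1720*(-37) + 1224*(52)
Scale by 352/8 = 44: (m₀, n₀) = (-1628, 2288).
General solution: m = -1628 + 153t, n = 2288 - 215t for integer t.
m ≥ 0: smallest is -1628 mod 153 = 55 (at t = 11), with n = -77.

55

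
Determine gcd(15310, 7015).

5

gcd(15310, 7015):
  15310 = 2×7015 + 1280
  7015 = 5×1280 + 615
  1280 = 2×615 + 50
  615 = 12×50 + 15
  50 = 3×15 + 5
  15 = 3×5
so gcd(15310, 7015) = 5.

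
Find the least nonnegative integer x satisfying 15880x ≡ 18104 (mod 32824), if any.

gcd(32824, 15880):
  32824 = 2*15880 + 1064
  15880 = 14*1064 + 984
  1064 = 1*984 + 80
  984 = 12*80 + 24
  80 = 3*24 + 8
  24 = 3*8
so gcd(32824, 15880) = 8.
8 divides 18104, so solutions exist.
Back-substitute for Bézout coefficients:
  8 = 80 - 3*24
  ... = 15880*(-1234) + 32824*(597)
So 15880*(-1234) ≡ 8 (mod 32824); multiply by 2263: x ≡ -2792542 (mod 4103).
Smallest nonnegative: x = -2792542 mod 4103 = 1601.

1601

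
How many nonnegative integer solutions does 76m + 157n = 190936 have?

16

gcd(157, 76):
  157 = 2·76 + 5
  76 = 15·5 + 1
  5 = 5·1
so gcd(157, 76) = 1.
Back-substitute for Bézout coefficients:
  1 = 76 - 15·5
  ... = 76·(31) + 157·(-15)
Scale by 190936: one solution is (5919016, -2864040). Reduce m mod 157: (116, 1160).
General: m = 116 + 157t, n = 1160 - 76t.
m ≥ 0 ⇒ t ≥ 0; n ≥ 0 ⇒ t ≤ 15. So t ∈ [0, 15]: 16 solutions.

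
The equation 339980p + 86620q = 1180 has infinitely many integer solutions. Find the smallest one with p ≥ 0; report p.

gcd(339980, 86620):
  339980 = 3×86620 + 80120
  86620 = 1×80120 + 6500
  80120 = 12×6500 + 2120
  6500 = 3×2120 + 140
  2120 = 15×140 + 20
  140 = 7×20
so gcd(339980, 86620) = 20.
20 divides 1180, so solutions exist.
Back-substitute for Bézout coefficients:
  20 = 2120 - 15×140
  ... = 339980×(613) + 86620×(-2406)
Scale by 1180/20 = 59: (p₀, q₀) = (36167, -141954).
General solution: p = 36167 + 4331t, q = -141954 - 16999t for integer t.
p ≥ 0: smallest is 36167 mod 4331 = 1519 (at t = -8), with q = -5962.

1519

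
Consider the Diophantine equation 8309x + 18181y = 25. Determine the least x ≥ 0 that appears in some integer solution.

16599

gcd(18181, 8309) = 1  (18181 = 2·8309 + 1563, 8309 = 5·1563 + 494, 1563 = 3·494 + 81, 494 = 6·81 + 8, 81 = 10·8 + 1, 8 = 8·1).
1 divides 25, so solutions exist.
Back-substituting, 8309·(-2245) + 18181·(1026) = 1.
Scale by 25/1 = 25: (x₀, y₀) = (-56125, 25650).
General solution: x = -56125 + 18181t, y = 25650 - 8309t for integer t.
x ≥ 0: smallest is -56125 mod 18181 = 16599 (at t = 4), with y = -7586.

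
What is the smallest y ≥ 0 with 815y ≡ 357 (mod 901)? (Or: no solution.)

gcd(901, 815):
  901 = 1·815 + 86
  815 = 9·86 + 41
  86 = 2·41 + 4
  41 = 10·4 + 1
  4 = 4·1
so gcd(901, 815) = 1.
1 divides 357, so solutions exist.
Back-substitute for Bézout coefficients:
  1 = 41 - 10·4
  ... = 815·(220) + 901·(-199)
So 815·(220) ≡ 1 (mod 901); multiply by 357: y ≡ 78540 (mod 901).
Smallest nonnegative: y = 78540 mod 901 = 153.

153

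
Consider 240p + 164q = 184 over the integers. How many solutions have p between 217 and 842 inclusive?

gcd(240, 164) = 4.
By Bézout, 240·(13) + 164·(-19) = 4.
Particular solution: (24, -34).
General solution: p = 24 + 41t, q = -34 - 60t for integer t.
217 ≤ 24 + 41t ≤ 842 gives t ∈ [5, 19], which is 15 values.

15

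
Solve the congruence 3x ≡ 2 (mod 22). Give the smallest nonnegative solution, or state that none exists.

8

gcd(22, 3) = 1  (22 = 7*3 + 1, 3 = 3*1).
1 divides 2, so solutions exist.
Back-substituting, 3*(-7) + 22*(1) = 1.
So 3*(-7) ≡ 1 (mod 22); multiply by 2: x ≡ -14 (mod 22).
Smallest nonnegative: x = -14 mod 22 = 8.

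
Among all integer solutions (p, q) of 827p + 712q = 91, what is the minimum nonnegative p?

137

gcd(827, 712) = 1  (827 = 1·712 + 115, 712 = 6·115 + 22, 115 = 5·22 + 5, 22 = 4·5 + 2, 5 = 2·2 + 1, 2 = 2·1).
1 divides 91, so solutions exist.
Back-substituting, 827·(291) + 712·(-338) = 1.
Scale by 91/1 = 91: (p₀, q₀) = (26481, -30758).
General solution: p = 26481 + 712t, q = -30758 - 827t for integer t.
p ≥ 0: smallest is 26481 mod 712 = 137 (at t = -37), with q = -159.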